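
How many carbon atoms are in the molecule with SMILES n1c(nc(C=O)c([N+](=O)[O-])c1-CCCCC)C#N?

The symbol for carbon appears 11 times in the SMILES. Lowercase c denotes aromatic carbon and counts toward C.

11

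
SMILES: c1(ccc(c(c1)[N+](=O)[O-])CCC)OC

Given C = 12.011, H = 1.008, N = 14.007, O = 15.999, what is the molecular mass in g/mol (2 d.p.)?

Molecular formula: C10H13NO3.
M = 10×12.011 + 13×1.008 + 1×14.007 + 3×15.999 = 195.22 g/mol.

195.22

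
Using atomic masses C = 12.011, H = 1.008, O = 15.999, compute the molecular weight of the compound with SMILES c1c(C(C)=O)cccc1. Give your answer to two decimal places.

Molecular formula: C8H8O.
M = 8×12.011 + 8×1.008 + 1×15.999 = 120.15 g/mol.

120.15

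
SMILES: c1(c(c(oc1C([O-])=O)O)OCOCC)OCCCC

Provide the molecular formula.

C12H17O7-

Heavy atoms from the SMILES: 12 C, 7 O.
Implicit hydrogens by atom environment:
  5 × C: 2 H each → 10
  4 × C (aromatic): no H
  4 × O: no H
  2 × C: 3 H each → 6
  1 × C: no H
  1 × O: 1 H
  1 × O (aromatic): no H
  1 × O (charge -1): no H
  Total hydrogens = 17.
Net charge -1.
Molecular formula: C12H17O7-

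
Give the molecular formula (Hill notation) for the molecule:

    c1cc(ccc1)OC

C7H8O

Heavy atoms from the SMILES: 7 C, 1 O.
Implicit hydrogens by atom environment:
  5 × C (aromatic): 1 H each → 5
  1 × C: 3 H
  1 × C (aromatic): no H
  1 × O: no H
  Total hydrogens = 8.
Molecular formula: C7H8O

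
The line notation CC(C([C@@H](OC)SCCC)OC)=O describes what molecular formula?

C9H18O3S

Heavy atoms from the SMILES: 9 C, 3 O, 1 S.
Implicit hydrogens by atom environment:
  4 × C: 3 H each → 12
  3 × O: no H
  2 × C: 2 H each → 4
  2 × C: 1 H each → 2
  1 × C: no H
  1 × S: no H
  Total hydrogens = 18.
Molecular formula: C9H18O3S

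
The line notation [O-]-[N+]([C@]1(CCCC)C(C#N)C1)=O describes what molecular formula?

Heavy atoms from the SMILES: 8 C, 2 N, 2 O.
Implicit hydrogens by atom environment:
  4 × C: 2 H each → 8
  2 × C: no H
  1 × C: 3 H
  1 × C: 1 H
  1 × N: no H
  1 × N (charge +1): no H
  1 × O: no H
  1 × O (charge -1): no H
  Total hydrogens = 12.
Molecular formula: C8H12N2O2

C8H12N2O2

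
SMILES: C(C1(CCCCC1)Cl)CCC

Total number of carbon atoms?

10

The symbol for carbon appears 10 times in the SMILES. (Cl is a single chlorine, not C + l.)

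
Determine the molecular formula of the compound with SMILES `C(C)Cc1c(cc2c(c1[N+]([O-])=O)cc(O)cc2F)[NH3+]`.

C13H14FN2O3+

Heavy atoms from the SMILES: 13 C, 1 F, 2 N, 3 O.
Implicit hydrogens by atom environment:
  7 × C (aromatic): no H
  3 × C (aromatic): 1 H each → 3
  2 × C: 2 H each → 4
  1 × C: 3 H
  1 × F: no H
  1 × N (charge +1): 3 H
  1 × N (charge +1): no H
  1 × O: 1 H
  1 × O: no H
  1 × O (charge -1): no H
  Total hydrogens = 14.
Net charge +1.
Molecular formula: C13H14FN2O3+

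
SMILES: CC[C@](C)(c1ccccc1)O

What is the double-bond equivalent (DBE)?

Molecular formula from the SMILES: C10H14O.
DoU = (2C + 2 + N − H − X)/2 = (2·10 + 2 + 0 − 14 − 0)/2 = 8/2 = 4.
(Structurally: 1 ring(s) + 3 π bond(s) = 4.)

4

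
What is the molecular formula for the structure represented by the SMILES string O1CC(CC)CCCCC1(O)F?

C9H17FO2

Heavy atoms from the SMILES: 9 C, 1 F, 2 O.
Implicit hydrogens by atom environment:
  6 × C: 2 H each → 12
  1 × C: 3 H
  1 × C: 1 H
  1 × C: no H
  1 × F: no H
  1 × O: 1 H
  1 × O: no H
  Total hydrogens = 17.
Molecular formula: C9H17FO2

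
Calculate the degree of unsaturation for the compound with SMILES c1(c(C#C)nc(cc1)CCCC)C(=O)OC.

Molecular formula from the SMILES: C13H15NO2.
DoU = (2C + 2 + N − H − X)/2 = (2·13 + 2 + 1 − 15 − 0)/2 = 14/2 = 7.
(Structurally: 1 ring(s) + 6 π bond(s) = 7.)

7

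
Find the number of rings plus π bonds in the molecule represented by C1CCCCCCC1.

1

Molecular formula from the SMILES: C8H16.
DoU = (2C + 2 + N − H − X)/2 = (2·8 + 2 + 0 − 16 − 0)/2 = 2/2 = 1.
(Structurally: 1 ring(s) + 0 π bond(s) = 1.)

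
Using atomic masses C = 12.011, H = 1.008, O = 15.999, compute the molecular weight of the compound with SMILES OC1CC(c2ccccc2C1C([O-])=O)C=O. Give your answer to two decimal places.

Molecular formula: C12H11O4-.
M = 12×12.011 + 11×1.008 + 4×15.999 = 219.22 g/mol.

219.22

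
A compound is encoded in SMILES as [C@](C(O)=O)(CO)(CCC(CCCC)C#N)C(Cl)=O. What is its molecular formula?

C12H18ClNO4

Heavy atoms from the SMILES: 12 C, 1 Cl, 1 N, 4 O.
Implicit hydrogens by atom environment:
  6 × C: 2 H each → 12
  4 × C: no H
  2 × O: 1 H each → 2
  2 × O: no H
  1 × C: 3 H
  1 × C: 1 H
  1 × Cl: no H
  1 × N: no H
  Total hydrogens = 18.
Molecular formula: C12H18ClNO4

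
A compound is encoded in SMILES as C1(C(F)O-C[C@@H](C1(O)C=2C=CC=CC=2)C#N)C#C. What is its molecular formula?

C14H12FNO2

Heavy atoms from the SMILES: 14 C, 1 F, 1 N, 2 O.
Implicit hydrogens by atom environment:
  5 × C (aromatic): 1 H each → 5
  4 × C: 1 H each → 4
  3 × C: no H
  1 × C: 2 H
  1 × C (aromatic): no H
  1 × F: no H
  1 × N: no H
  1 × O: 1 H
  1 × O: no H
  Total hydrogens = 12.
Molecular formula: C14H12FNO2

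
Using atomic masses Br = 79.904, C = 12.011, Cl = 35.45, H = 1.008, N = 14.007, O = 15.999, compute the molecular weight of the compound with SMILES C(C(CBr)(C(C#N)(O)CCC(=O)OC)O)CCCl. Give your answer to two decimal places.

342.61

Molecular formula: C11H17BrClNO4.
M = 1×79.904 + 11×12.011 + 1×35.45 + 17×1.008 + 1×14.007 + 4×15.999 = 342.61 g/mol.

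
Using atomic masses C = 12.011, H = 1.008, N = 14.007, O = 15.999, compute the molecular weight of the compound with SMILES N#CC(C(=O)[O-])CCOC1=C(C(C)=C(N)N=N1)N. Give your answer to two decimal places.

Molecular formula: C10H12N5O3-.
M = 10×12.011 + 12×1.008 + 5×14.007 + 3×15.999 = 250.24 g/mol.

250.24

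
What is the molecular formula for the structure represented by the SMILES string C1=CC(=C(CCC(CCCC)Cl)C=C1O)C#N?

Heavy atoms from the SMILES: 14 C, 1 Cl, 1 N, 1 O.
Implicit hydrogens by atom environment:
  5 × C: 2 H each → 10
  3 × C (aromatic): 1 H each → 3
  3 × C (aromatic): no H
  1 × C: 3 H
  1 × C: 1 H
  1 × C: no H
  1 × Cl: no H
  1 × N: no H
  1 × O: 1 H
  Total hydrogens = 18.
Molecular formula: C14H18ClNO

C14H18ClNO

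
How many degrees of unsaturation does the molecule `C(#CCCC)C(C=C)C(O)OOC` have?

3

Molecular formula from the SMILES: C10H16O3.
DoU = (2C + 2 + N − H − X)/2 = (2·10 + 2 + 0 − 16 − 0)/2 = 6/2 = 3.
(Structurally: 0 ring(s) + 3 π bond(s) = 3.)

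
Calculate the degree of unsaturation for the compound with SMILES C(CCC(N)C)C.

0

Molecular formula from the SMILES: C6H15N.
DoU = (2C + 2 + N − H − X)/2 = (2·6 + 2 + 1 − 15 − 0)/2 = 0/2 = 0.
(Structurally: 0 ring(s) + 0 π bond(s) = 0.)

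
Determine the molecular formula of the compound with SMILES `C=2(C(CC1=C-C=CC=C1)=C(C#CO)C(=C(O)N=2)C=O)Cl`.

C15H10ClNO3

Heavy atoms from the SMILES: 15 C, 1 Cl, 1 N, 3 O.
Implicit hydrogens by atom environment:
  6 × C (aromatic): no H
  5 × C (aromatic): 1 H each → 5
  2 × C: no H
  2 × O: 1 H each → 2
  1 × C: 2 H
  1 × C: 1 H
  1 × Cl: no H
  1 × N (aromatic): no H
  1 × O: no H
  Total hydrogens = 10.
Molecular formula: C15H10ClNO3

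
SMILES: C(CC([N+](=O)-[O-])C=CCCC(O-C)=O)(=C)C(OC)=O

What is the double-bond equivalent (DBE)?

Molecular formula from the SMILES: C12H17NO6.
DoU = (2C + 2 + N − H − X)/2 = (2·12 + 2 + 1 − 17 − 0)/2 = 10/2 = 5.
(Structurally: 0 ring(s) + 5 π bond(s) = 5.)

5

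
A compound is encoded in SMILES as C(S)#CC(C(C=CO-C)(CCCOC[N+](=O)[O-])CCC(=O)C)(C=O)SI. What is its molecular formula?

Heavy atoms from the SMILES: 16 C, 1 I, 1 N, 6 O, 2 S.
Implicit hydrogens by atom environment:
  6 × C: 2 H each → 12
  5 × C: no H
  5 × O: no H
  3 × C: 1 H each → 3
  2 × C: 3 H each → 6
  1 × I: no H
  1 × N (charge +1): no H
  1 × O (charge -1): no H
  1 × S: 1 H
  1 × S: no H
  Total hydrogens = 22.
Molecular formula: C16H22INO6S2

C16H22INO6S2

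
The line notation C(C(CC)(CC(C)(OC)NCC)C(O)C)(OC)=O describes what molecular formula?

Heavy atoms from the SMILES: 13 C, 1 N, 4 O.
Implicit hydrogens by atom environment:
  6 × C: 3 H each → 18
  3 × C: 2 H each → 6
  3 × C: no H
  3 × O: no H
  1 × C: 1 H
  1 × N: 1 H
  1 × O: 1 H
  Total hydrogens = 27.
Molecular formula: C13H27NO4

C13H27NO4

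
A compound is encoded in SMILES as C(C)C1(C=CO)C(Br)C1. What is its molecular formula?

C7H11BrO

Heavy atoms from the SMILES: 1 Br, 7 C, 1 O.
Implicit hydrogens by atom environment:
  3 × C: 1 H each → 3
  2 × C: 2 H each → 4
  1 × Br: no H
  1 × C: 3 H
  1 × C: no H
  1 × O: 1 H
  Total hydrogens = 11.
Molecular formula: C7H11BrO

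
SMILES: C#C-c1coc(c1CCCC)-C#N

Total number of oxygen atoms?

The symbol for oxygen appears 1 time in the SMILES.

1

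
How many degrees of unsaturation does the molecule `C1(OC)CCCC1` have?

Molecular formula from the SMILES: C6H12O.
DoU = (2C + 2 + N − H − X)/2 = (2·6 + 2 + 0 − 12 − 0)/2 = 2/2 = 1.
(Structurally: 1 ring(s) + 0 π bond(s) = 1.)

1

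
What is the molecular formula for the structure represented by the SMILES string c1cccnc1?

C5H5N

Heavy atoms from the SMILES: 5 C, 1 N.
Implicit hydrogens by atom environment:
  5 × C (aromatic): 1 H each → 5
  1 × N (aromatic): no H
  Total hydrogens = 5.
Molecular formula: C5H5N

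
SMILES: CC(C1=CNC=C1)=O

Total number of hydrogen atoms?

Hydrogens are implicit in SMILES; fill each atom to its normal valence:
  3 × C (aromatic): 1 H each → 3
  1 × C: 3 H
  1 × C (aromatic): no H
  1 × C: no H
  1 × N (aromatic): 1 H
  1 × O: no H
  Total hydrogens = 7.

7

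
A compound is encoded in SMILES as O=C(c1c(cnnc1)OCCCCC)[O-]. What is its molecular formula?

Heavy atoms from the SMILES: 10 C, 2 N, 3 O.
Implicit hydrogens by atom environment:
  4 × C: 2 H each → 8
  2 × C (aromatic): 1 H each → 2
  2 × C (aromatic): no H
  2 × N (aromatic): no H
  2 × O: no H
  1 × C: 3 H
  1 × C: no H
  1 × O (charge -1): no H
  Total hydrogens = 13.
Net charge -1.
Molecular formula: C10H13N2O3-

C10H13N2O3-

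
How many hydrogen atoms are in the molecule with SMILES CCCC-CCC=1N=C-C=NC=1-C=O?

16

Hydrogens are implicit in SMILES; fill each atom to its normal valence:
  5 × C: 2 H each → 10
  2 × C (aromatic): 1 H each → 2
  2 × C (aromatic): no H
  2 × N (aromatic): no H
  1 × C: 3 H
  1 × C: 1 H
  1 × O: no H
  Total hydrogens = 16.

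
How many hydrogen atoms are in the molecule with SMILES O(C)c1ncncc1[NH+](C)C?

Hydrogens are implicit in SMILES; fill each atom to its normal valence:
  3 × C: 3 H each → 9
  2 × C (aromatic): 1 H each → 2
  2 × C (aromatic): no H
  2 × N (aromatic): no H
  1 × N (charge +1): 1 H
  1 × O: no H
  Total hydrogens = 12.

12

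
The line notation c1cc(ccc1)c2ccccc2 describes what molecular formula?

C12H10

Heavy atoms from the SMILES: 12 C.
Implicit hydrogens by atom environment:
  10 × C (aromatic): 1 H each → 10
  2 × C (aromatic): no H
  Total hydrogens = 10.
Molecular formula: C12H10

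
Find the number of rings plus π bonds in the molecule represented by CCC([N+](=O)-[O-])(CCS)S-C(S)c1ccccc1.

Molecular formula from the SMILES: C12H17NO2S3.
DoU = (2C + 2 + N − H − X)/2 = (2·12 + 2 + 1 − 17 − 0)/2 = 10/2 = 5.
(Structurally: 1 ring(s) + 4 π bond(s) = 5.)

5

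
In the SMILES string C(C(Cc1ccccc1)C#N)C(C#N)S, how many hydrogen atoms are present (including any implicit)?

Hydrogens are implicit in SMILES; fill each atom to its normal valence:
  5 × C (aromatic): 1 H each → 5
  2 × C: 2 H each → 4
  2 × C: 1 H each → 2
  2 × C: no H
  2 × N: no H
  1 × C (aromatic): no H
  1 × S: 1 H
  Total hydrogens = 12.

12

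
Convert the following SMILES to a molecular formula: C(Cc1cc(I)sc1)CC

Heavy atoms from the SMILES: 8 C, 1 I, 1 S.
Implicit hydrogens by atom environment:
  3 × C: 2 H each → 6
  2 × C (aromatic): 1 H each → 2
  2 × C (aromatic): no H
  1 × C: 3 H
  1 × I: no H
  1 × S (aromatic): no H
  Total hydrogens = 11.
Molecular formula: C8H11IS

C8H11IS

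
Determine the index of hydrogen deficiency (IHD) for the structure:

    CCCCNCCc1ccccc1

4

Molecular formula from the SMILES: C12H19N.
DoU = (2C + 2 + N − H − X)/2 = (2·12 + 2 + 1 − 19 − 0)/2 = 8/2 = 4.
(Structurally: 1 ring(s) + 3 π bond(s) = 4.)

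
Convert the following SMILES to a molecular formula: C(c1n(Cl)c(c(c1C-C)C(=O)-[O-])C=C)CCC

Heavy atoms from the SMILES: 13 C, 1 Cl, 1 N, 2 O.
Implicit hydrogens by atom environment:
  5 × C: 2 H each → 10
  4 × C (aromatic): no H
  2 × C: 3 H each → 6
  1 × C: 1 H
  1 × C: no H
  1 × Cl: no H
  1 × N (aromatic): no H
  1 × O: no H
  1 × O (charge -1): no H
  Total hydrogens = 17.
Net charge -1.
Molecular formula: C13H17ClNO2-

C13H17ClNO2-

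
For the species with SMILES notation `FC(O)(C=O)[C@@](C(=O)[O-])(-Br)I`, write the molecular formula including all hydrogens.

Heavy atoms from the SMILES: 1 Br, 4 C, 1 F, 1 I, 4 O.
Implicit hydrogens by atom environment:
  3 × C: no H
  2 × O: no H
  1 × Br: no H
  1 × C: 1 H
  1 × F: no H
  1 × I: no H
  1 × O: 1 H
  1 × O (charge -1): no H
  Total hydrogens = 2.
Net charge -1.
Molecular formula: C4H2BrFIO4-

C4H2BrFIO4-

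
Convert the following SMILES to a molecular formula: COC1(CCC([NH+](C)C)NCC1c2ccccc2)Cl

C15H24ClN2O+

Heavy atoms from the SMILES: 15 C, 1 Cl, 2 N, 1 O.
Implicit hydrogens by atom environment:
  5 × C (aromatic): 1 H each → 5
  3 × C: 3 H each → 9
  3 × C: 2 H each → 6
  2 × C: 1 H each → 2
  1 × C: no H
  1 × C (aromatic): no H
  1 × Cl: no H
  1 × N: 1 H
  1 × N (charge +1): 1 H
  1 × O: no H
  Total hydrogens = 24.
Net charge +1.
Molecular formula: C15H24ClN2O+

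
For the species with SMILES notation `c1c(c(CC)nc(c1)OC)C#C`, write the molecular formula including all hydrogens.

Heavy atoms from the SMILES: 10 C, 1 N, 1 O.
Implicit hydrogens by atom environment:
  3 × C (aromatic): no H
  2 × C: 3 H each → 6
  2 × C (aromatic): 1 H each → 2
  1 × C: 2 H
  1 × C: 1 H
  1 × C: no H
  1 × N (aromatic): no H
  1 × O: no H
  Total hydrogens = 11.
Molecular formula: C10H11NO

C10H11NO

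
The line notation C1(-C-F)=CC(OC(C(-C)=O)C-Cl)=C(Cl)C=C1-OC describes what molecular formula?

Heavy atoms from the SMILES: 12 C, 2 Cl, 1 F, 3 O.
Implicit hydrogens by atom environment:
  4 × C (aromatic): no H
  3 × O: no H
  2 × C: 3 H each → 6
  2 × C: 2 H each → 4
  2 × C (aromatic): 1 H each → 2
  2 × Cl: no H
  1 × C: 1 H
  1 × C: no H
  1 × F: no H
  Total hydrogens = 13.
Molecular formula: C12H13Cl2FO3

C12H13Cl2FO3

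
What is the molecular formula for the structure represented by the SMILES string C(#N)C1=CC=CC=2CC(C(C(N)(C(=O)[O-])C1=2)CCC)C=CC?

C18H21N2O2-

Heavy atoms from the SMILES: 18 C, 2 N, 2 O.
Implicit hydrogens by atom environment:
  4 × C: 1 H each → 4
  3 × C: 2 H each → 6
  3 × C (aromatic): 1 H each → 3
  3 × C (aromatic): no H
  3 × C: no H
  2 × C: 3 H each → 6
  1 × N: 2 H
  1 × N: no H
  1 × O: no H
  1 × O (charge -1): no H
  Total hydrogens = 21.
Net charge -1.
Molecular formula: C18H21N2O2-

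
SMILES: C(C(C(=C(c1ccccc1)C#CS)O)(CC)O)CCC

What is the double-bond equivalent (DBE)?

7

Molecular formula from the SMILES: C17H22O2S.
DoU = (2C + 2 + N − H − X)/2 = (2·17 + 2 + 0 − 22 − 0)/2 = 14/2 = 7.
(Structurally: 1 ring(s) + 6 π bond(s) = 7.)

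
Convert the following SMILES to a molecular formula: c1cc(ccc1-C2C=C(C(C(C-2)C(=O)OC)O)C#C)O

C16H16O4

Heavy atoms from the SMILES: 16 C, 4 O.
Implicit hydrogens by atom environment:
  5 × C: 1 H each → 5
  4 × C (aromatic): 1 H each → 4
  3 × C: no H
  2 × C (aromatic): no H
  2 × O: 1 H each → 2
  2 × O: no H
  1 × C: 3 H
  1 × C: 2 H
  Total hydrogens = 16.
Molecular formula: C16H16O4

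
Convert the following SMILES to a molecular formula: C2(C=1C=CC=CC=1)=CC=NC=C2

C11H9N

Heavy atoms from the SMILES: 11 C, 1 N.
Implicit hydrogens by atom environment:
  9 × C (aromatic): 1 H each → 9
  2 × C (aromatic): no H
  1 × N (aromatic): no H
  Total hydrogens = 9.
Molecular formula: C11H9N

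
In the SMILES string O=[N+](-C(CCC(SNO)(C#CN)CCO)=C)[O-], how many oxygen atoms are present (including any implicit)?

4

The symbol for oxygen appears 4 times in the SMILES.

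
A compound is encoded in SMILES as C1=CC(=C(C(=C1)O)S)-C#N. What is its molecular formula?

Heavy atoms from the SMILES: 7 C, 1 N, 1 O, 1 S.
Implicit hydrogens by atom environment:
  3 × C (aromatic): 1 H each → 3
  3 × C (aromatic): no H
  1 × C: no H
  1 × N: no H
  1 × O: 1 H
  1 × S: 1 H
  Total hydrogens = 5.
Molecular formula: C7H5NOS

C7H5NOS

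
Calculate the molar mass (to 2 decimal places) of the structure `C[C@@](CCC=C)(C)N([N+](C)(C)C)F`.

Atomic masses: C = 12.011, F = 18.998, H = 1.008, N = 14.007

189.30

Molecular formula: C10H22FN2+.
M = 10×12.011 + 1×18.998 + 22×1.008 + 2×14.007 = 189.30 g/mol.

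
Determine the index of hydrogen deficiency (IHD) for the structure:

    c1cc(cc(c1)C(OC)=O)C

Molecular formula from the SMILES: C9H10O2.
DoU = (2C + 2 + N − H − X)/2 = (2·9 + 2 + 0 − 10 − 0)/2 = 10/2 = 5.
(Structurally: 1 ring(s) + 4 π bond(s) = 5.)

5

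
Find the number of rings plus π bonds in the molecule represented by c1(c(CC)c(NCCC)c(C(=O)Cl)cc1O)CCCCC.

5

Molecular formula from the SMILES: C17H26ClNO2.
DoU = (2C + 2 + N − H − X)/2 = (2·17 + 2 + 1 − 26 − 1)/2 = 10/2 = 5.
(Structurally: 1 ring(s) + 4 π bond(s) = 5.)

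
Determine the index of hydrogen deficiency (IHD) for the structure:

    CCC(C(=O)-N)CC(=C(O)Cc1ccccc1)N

Molecular formula from the SMILES: C14H20N2O2.
DoU = (2C + 2 + N − H − X)/2 = (2·14 + 2 + 2 − 20 − 0)/2 = 12/2 = 6.
(Structurally: 1 ring(s) + 5 π bond(s) = 6.)

6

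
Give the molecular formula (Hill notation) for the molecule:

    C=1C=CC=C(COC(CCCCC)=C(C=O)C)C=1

Heavy atoms from the SMILES: 16 C, 2 O.
Implicit hydrogens by atom environment:
  5 × C: 2 H each → 10
  5 × C (aromatic): 1 H each → 5
  2 × C: 3 H each → 6
  2 × C: no H
  2 × O: no H
  1 × C: 1 H
  1 × C (aromatic): no H
  Total hydrogens = 22.
Molecular formula: C16H22O2

C16H22O2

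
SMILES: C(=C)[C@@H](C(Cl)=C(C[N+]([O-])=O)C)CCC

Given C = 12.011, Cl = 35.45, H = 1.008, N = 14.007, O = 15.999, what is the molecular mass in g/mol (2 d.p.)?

217.69

Molecular formula: C10H16ClNO2.
M = 10×12.011 + 1×35.45 + 16×1.008 + 1×14.007 + 2×15.999 = 217.69 g/mol.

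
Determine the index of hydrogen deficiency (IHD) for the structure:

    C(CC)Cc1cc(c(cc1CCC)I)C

4

Molecular formula from the SMILES: C14H21I.
DoU = (2C + 2 + N − H − X)/2 = (2·14 + 2 + 0 − 21 − 1)/2 = 8/2 = 4.
(Structurally: 1 ring(s) + 3 π bond(s) = 4.)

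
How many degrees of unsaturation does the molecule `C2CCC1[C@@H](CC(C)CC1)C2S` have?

Molecular formula from the SMILES: C11H20S.
DoU = (2C + 2 + N − H − X)/2 = (2·11 + 2 + 0 − 20 − 0)/2 = 4/2 = 2.
(Structurally: 2 ring(s) + 0 π bond(s) = 2.)

2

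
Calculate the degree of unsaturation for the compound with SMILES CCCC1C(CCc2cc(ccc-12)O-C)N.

5

Molecular formula from the SMILES: C14H21NO.
DoU = (2C + 2 + N − H − X)/2 = (2·14 + 2 + 1 − 21 − 0)/2 = 10/2 = 5.
(Structurally: 2 ring(s) + 3 π bond(s) = 5.)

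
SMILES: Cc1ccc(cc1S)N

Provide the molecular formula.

C7H9NS

Heavy atoms from the SMILES: 7 C, 1 N, 1 S.
Implicit hydrogens by atom environment:
  3 × C (aromatic): 1 H each → 3
  3 × C (aromatic): no H
  1 × C: 3 H
  1 × N: 2 H
  1 × S: 1 H
  Total hydrogens = 9.
Molecular formula: C7H9NS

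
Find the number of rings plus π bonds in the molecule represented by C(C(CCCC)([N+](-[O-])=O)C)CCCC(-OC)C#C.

3

Molecular formula from the SMILES: C14H25NO3.
DoU = (2C + 2 + N − H − X)/2 = (2·14 + 2 + 1 − 25 − 0)/2 = 6/2 = 3.
(Structurally: 0 ring(s) + 3 π bond(s) = 3.)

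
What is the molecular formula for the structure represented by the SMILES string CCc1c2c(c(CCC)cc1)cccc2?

C15H18

Heavy atoms from the SMILES: 15 C.
Implicit hydrogens by atom environment:
  6 × C (aromatic): 1 H each → 6
  4 × C (aromatic): no H
  3 × C: 2 H each → 6
  2 × C: 3 H each → 6
  Total hydrogens = 18.
Molecular formula: C15H18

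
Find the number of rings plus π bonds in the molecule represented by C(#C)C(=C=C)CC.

Molecular formula from the SMILES: C7H8.
DoU = (2C + 2 + N − H − X)/2 = (2·7 + 2 + 0 − 8 − 0)/2 = 8/2 = 4.
(Structurally: 0 ring(s) + 4 π bond(s) = 4.)

4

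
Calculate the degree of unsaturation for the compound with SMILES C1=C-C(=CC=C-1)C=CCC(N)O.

5

Molecular formula from the SMILES: C10H13NO.
DoU = (2C + 2 + N − H − X)/2 = (2·10 + 2 + 1 − 13 − 0)/2 = 10/2 = 5.
(Structurally: 1 ring(s) + 4 π bond(s) = 5.)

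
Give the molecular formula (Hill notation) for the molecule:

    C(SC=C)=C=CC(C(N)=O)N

Heavy atoms from the SMILES: 7 C, 2 N, 1 O, 1 S.
Implicit hydrogens by atom environment:
  4 × C: 1 H each → 4
  2 × C: no H
  2 × N: 2 H each → 4
  1 × C: 2 H
  1 × O: no H
  1 × S: no H
  Total hydrogens = 10.
Molecular formula: C7H10N2OS

C7H10N2OS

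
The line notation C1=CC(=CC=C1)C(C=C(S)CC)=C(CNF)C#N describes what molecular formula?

Heavy atoms from the SMILES: 14 C, 1 F, 2 N, 1 S.
Implicit hydrogens by atom environment:
  5 × C (aromatic): 1 H each → 5
  4 × C: no H
  2 × C: 2 H each → 4
  1 × C: 3 H
  1 × C: 1 H
  1 × C (aromatic): no H
  1 × F: no H
  1 × N: 1 H
  1 × N: no H
  1 × S: 1 H
  Total hydrogens = 15.
Molecular formula: C14H15FN2S

C14H15FN2S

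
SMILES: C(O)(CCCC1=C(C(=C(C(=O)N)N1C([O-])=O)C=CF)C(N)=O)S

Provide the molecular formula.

C13H15FN3O5S-

Heavy atoms from the SMILES: 13 C, 1 F, 3 N, 5 O, 1 S.
Implicit hydrogens by atom environment:
  4 × C (aromatic): no H
  3 × C: 2 H each → 6
  3 × C: 1 H each → 3
  3 × C: no H
  3 × O: no H
  2 × N: 2 H each → 4
  1 × F: no H
  1 × N (aromatic): no H
  1 × O: 1 H
  1 × O (charge -1): no H
  1 × S: 1 H
  Total hydrogens = 15.
Net charge -1.
Molecular formula: C13H15FN3O5S-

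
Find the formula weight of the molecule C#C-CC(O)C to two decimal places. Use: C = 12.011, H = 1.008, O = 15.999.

Molecular formula: C5H8O.
M = 5×12.011 + 8×1.008 + 1×15.999 = 84.12 g/mol.

84.12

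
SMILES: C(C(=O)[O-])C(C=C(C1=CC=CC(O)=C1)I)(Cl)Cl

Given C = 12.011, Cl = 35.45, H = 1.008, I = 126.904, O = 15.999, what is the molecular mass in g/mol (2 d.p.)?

Molecular formula: C11H8Cl2IO3-.
M = 11×12.011 + 2×35.45 + 8×1.008 + 1×126.904 + 3×15.999 = 385.99 g/mol.

385.99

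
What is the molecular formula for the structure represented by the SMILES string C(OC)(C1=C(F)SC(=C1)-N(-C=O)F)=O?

Heavy atoms from the SMILES: 7 C, 2 F, 1 N, 3 O, 1 S.
Implicit hydrogens by atom environment:
  3 × C (aromatic): no H
  3 × O: no H
  2 × F: no H
  1 × C: 3 H
  1 × C (aromatic): 1 H
  1 × C: 1 H
  1 × C: no H
  1 × N: no H
  1 × S (aromatic): no H
  Total hydrogens = 5.
Molecular formula: C7H5F2NO3S

C7H5F2NO3S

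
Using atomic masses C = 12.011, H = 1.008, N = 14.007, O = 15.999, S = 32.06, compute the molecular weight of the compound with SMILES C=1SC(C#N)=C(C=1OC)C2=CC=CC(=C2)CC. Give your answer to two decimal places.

Molecular formula: C14H13NOS.
M = 14×12.011 + 13×1.008 + 1×14.007 + 1×15.999 + 1×32.06 = 243.32 g/mol.

243.32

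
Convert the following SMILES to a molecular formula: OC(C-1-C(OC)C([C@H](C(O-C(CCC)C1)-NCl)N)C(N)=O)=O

C13H24ClN3O5

Heavy atoms from the SMILES: 13 C, 1 Cl, 3 N, 5 O.
Implicit hydrogens by atom environment:
  6 × C: 1 H each → 6
  4 × O: no H
  3 × C: 2 H each → 6
  2 × C: 3 H each → 6
  2 × C: no H
  2 × N: 2 H each → 4
  1 × Cl: no H
  1 × N: 1 H
  1 × O: 1 H
  Total hydrogens = 24.
Molecular formula: C13H24ClN3O5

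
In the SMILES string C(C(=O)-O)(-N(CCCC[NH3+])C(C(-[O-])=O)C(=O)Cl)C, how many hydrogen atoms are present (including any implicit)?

17

Hydrogens are implicit in SMILES; fill each atom to its normal valence:
  4 × C: 2 H each → 8
  3 × C: no H
  3 × O: no H
  2 × C: 1 H each → 2
  1 × C: 3 H
  1 × Cl: no H
  1 × N (charge +1): 3 H
  1 × N: no H
  1 × O: 1 H
  1 × O (charge -1): no H
  Total hydrogens = 17.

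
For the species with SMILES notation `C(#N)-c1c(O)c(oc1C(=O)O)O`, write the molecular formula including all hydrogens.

Heavy atoms from the SMILES: 6 C, 1 N, 5 O.
Implicit hydrogens by atom environment:
  4 × C (aromatic): no H
  3 × O: 1 H each → 3
  2 × C: no H
  1 × N: no H
  1 × O (aromatic): no H
  1 × O: no H
  Total hydrogens = 3.
Molecular formula: C6H3NO5

C6H3NO5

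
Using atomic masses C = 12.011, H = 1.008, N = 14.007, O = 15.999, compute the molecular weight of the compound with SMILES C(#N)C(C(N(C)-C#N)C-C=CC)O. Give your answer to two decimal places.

Molecular formula: C9H13N3O.
M = 9×12.011 + 13×1.008 + 3×14.007 + 1×15.999 = 179.22 g/mol.

179.22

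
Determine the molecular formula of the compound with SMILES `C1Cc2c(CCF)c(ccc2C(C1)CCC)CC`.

C17H25F

Heavy atoms from the SMILES: 17 C, 1 F.
Implicit hydrogens by atom environment:
  8 × C: 2 H each → 16
  4 × C (aromatic): no H
  2 × C: 3 H each → 6
  2 × C (aromatic): 1 H each → 2
  1 × C: 1 H
  1 × F: no H
  Total hydrogens = 25.
Molecular formula: C17H25F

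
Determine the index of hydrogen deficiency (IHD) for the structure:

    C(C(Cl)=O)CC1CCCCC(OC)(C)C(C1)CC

Molecular formula from the SMILES: C15H27ClO2.
DoU = (2C + 2 + N − H − X)/2 = (2·15 + 2 + 0 − 27 − 1)/2 = 4/2 = 2.
(Structurally: 1 ring(s) + 1 π bond(s) = 2.)

2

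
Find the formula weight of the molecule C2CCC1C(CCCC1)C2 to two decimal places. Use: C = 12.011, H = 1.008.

138.25

Molecular formula: C10H18.
M = 10×12.011 + 18×1.008 = 138.25 g/mol.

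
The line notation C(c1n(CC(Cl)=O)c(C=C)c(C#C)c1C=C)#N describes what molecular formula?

C13H9ClN2O

Heavy atoms from the SMILES: 13 C, 1 Cl, 2 N, 1 O.
Implicit hydrogens by atom environment:
  4 × C (aromatic): no H
  3 × C: 2 H each → 6
  3 × C: 1 H each → 3
  3 × C: no H
  1 × Cl: no H
  1 × N (aromatic): no H
  1 × N: no H
  1 × O: no H
  Total hydrogens = 9.
Molecular formula: C13H9ClN2O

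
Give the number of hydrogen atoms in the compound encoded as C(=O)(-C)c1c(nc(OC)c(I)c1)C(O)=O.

Hydrogens are implicit in SMILES; fill each atom to its normal valence:
  4 × C (aromatic): no H
  3 × O: no H
  2 × C: 3 H each → 6
  2 × C: no H
  1 × C (aromatic): 1 H
  1 × I: no H
  1 × N (aromatic): no H
  1 × O: 1 H
  Total hydrogens = 8.

8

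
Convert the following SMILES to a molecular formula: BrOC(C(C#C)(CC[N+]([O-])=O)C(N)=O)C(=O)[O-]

Heavy atoms from the SMILES: 1 Br, 8 C, 2 N, 6 O.
Implicit hydrogens by atom environment:
  4 × C: no H
  4 × O: no H
  2 × C: 2 H each → 4
  2 × C: 1 H each → 2
  2 × O (charge -1): no H
  1 × Br: no H
  1 × N: 2 H
  1 × N (charge +1): no H
  Total hydrogens = 8.
Net charge -1.
Molecular formula: C8H8BrN2O6-

C8H8BrN2O6-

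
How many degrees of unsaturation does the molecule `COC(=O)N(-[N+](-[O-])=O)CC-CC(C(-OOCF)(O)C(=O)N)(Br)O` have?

3

Molecular formula from the SMILES: C9H15BrFN3O9.
DoU = (2C + 2 + N − H − X)/2 = (2·9 + 2 + 3 − 15 − 2)/2 = 6/2 = 3.
(Structurally: 0 ring(s) + 3 π bond(s) = 3.)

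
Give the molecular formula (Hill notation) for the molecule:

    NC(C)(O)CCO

C4H11NO2

Heavy atoms from the SMILES: 4 C, 1 N, 2 O.
Implicit hydrogens by atom environment:
  2 × C: 2 H each → 4
  2 × O: 1 H each → 2
  1 × C: 3 H
  1 × C: no H
  1 × N: 2 H
  Total hydrogens = 11.
Molecular formula: C4H11NO2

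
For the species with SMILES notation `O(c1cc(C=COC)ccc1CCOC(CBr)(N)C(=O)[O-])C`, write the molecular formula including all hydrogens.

C15H19BrNO5-

Heavy atoms from the SMILES: 1 Br, 15 C, 1 N, 5 O.
Implicit hydrogens by atom environment:
  4 × O: no H
  3 × C: 2 H each → 6
  3 × C (aromatic): 1 H each → 3
  3 × C (aromatic): no H
  2 × C: 3 H each → 6
  2 × C: 1 H each → 2
  2 × C: no H
  1 × Br: no H
  1 × N: 2 H
  1 × O (charge -1): no H
  Total hydrogens = 19.
Net charge -1.
Molecular formula: C15H19BrNO5-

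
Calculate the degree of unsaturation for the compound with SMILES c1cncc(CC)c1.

Molecular formula from the SMILES: C7H9N.
DoU = (2C + 2 + N − H − X)/2 = (2·7 + 2 + 1 − 9 − 0)/2 = 8/2 = 4.
(Structurally: 1 ring(s) + 3 π bond(s) = 4.)

4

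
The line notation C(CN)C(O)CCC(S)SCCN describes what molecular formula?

C8H20N2OS2

Heavy atoms from the SMILES: 8 C, 2 N, 1 O, 2 S.
Implicit hydrogens by atom environment:
  6 × C: 2 H each → 12
  2 × C: 1 H each → 2
  2 × N: 2 H each → 4
  1 × O: 1 H
  1 × S: 1 H
  1 × S: no H
  Total hydrogens = 20.
Molecular formula: C8H20N2OS2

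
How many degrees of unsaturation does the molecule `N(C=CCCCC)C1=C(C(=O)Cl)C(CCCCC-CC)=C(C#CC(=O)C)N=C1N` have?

Molecular formula from the SMILES: C23H32ClN3O2.
DoU = (2C + 2 + N − H − X)/2 = (2·23 + 2 + 3 − 32 − 1)/2 = 18/2 = 9.
(Structurally: 1 ring(s) + 8 π bond(s) = 9.)

9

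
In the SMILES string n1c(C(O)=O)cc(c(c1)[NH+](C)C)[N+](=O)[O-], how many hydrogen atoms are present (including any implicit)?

Hydrogens are implicit in SMILES; fill each atom to its normal valence:
  3 × C (aromatic): no H
  2 × C: 3 H each → 6
  2 × C (aromatic): 1 H each → 2
  2 × O: no H
  1 × C: no H
  1 × N (charge +1): 1 H
  1 × N (aromatic): no H
  1 × N (charge +1): no H
  1 × O: 1 H
  1 × O (charge -1): no H
  Total hydrogens = 10.

10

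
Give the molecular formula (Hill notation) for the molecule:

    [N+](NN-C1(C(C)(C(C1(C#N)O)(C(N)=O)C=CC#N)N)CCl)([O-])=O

C11H14ClN7O4

Heavy atoms from the SMILES: 11 C, 1 Cl, 7 N, 4 O.
Implicit hydrogens by atom environment:
  7 × C: no H
  2 × C: 1 H each → 2
  2 × N: 2 H each → 4
  2 × N: 1 H each → 2
  2 × N: no H
  2 × O: no H
  1 × C: 3 H
  1 × C: 2 H
  1 × Cl: no H
  1 × N (charge +1): no H
  1 × O: 1 H
  1 × O (charge -1): no H
  Total hydrogens = 14.
Molecular formula: C11H14ClN7O4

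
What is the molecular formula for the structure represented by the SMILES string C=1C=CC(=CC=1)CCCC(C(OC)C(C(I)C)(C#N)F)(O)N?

C16H22FIN2O2

Heavy atoms from the SMILES: 16 C, 1 F, 1 I, 2 N, 2 O.
Implicit hydrogens by atom environment:
  5 × C (aromatic): 1 H each → 5
  3 × C: 2 H each → 6
  3 × C: no H
  2 × C: 3 H each → 6
  2 × C: 1 H each → 2
  1 × C (aromatic): no H
  1 × F: no H
  1 × I: no H
  1 × N: 2 H
  1 × N: no H
  1 × O: 1 H
  1 × O: no H
  Total hydrogens = 22.
Molecular formula: C16H22FIN2O2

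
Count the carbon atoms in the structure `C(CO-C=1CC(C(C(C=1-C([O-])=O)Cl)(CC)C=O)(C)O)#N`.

The symbol for carbon appears 13 times in the SMILES. (Cl is a single chlorine, not C + l.)

13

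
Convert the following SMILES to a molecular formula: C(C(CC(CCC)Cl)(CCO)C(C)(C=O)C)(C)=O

Heavy atoms from the SMILES: 14 C, 1 Cl, 3 O.
Implicit hydrogens by atom environment:
  5 × C: 2 H each → 10
  4 × C: 3 H each → 12
  3 × C: no H
  2 × C: 1 H each → 2
  2 × O: no H
  1 × Cl: no H
  1 × O: 1 H
  Total hydrogens = 25.
Molecular formula: C14H25ClO3

C14H25ClO3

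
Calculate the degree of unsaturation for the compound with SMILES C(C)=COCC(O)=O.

2

Molecular formula from the SMILES: C5H8O3.
DoU = (2C + 2 + N − H − X)/2 = (2·5 + 2 + 0 − 8 − 0)/2 = 4/2 = 2.
(Structurally: 0 ring(s) + 2 π bond(s) = 2.)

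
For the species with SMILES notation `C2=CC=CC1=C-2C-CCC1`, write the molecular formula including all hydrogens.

C10H12

Heavy atoms from the SMILES: 10 C.
Implicit hydrogens by atom environment:
  4 × C: 2 H each → 8
  4 × C (aromatic): 1 H each → 4
  2 × C (aromatic): no H
  Total hydrogens = 12.
Molecular formula: C10H12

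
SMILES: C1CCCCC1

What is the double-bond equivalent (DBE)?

Molecular formula from the SMILES: C6H12.
DoU = (2C + 2 + N − H − X)/2 = (2·6 + 2 + 0 − 12 − 0)/2 = 2/2 = 1.
(Structurally: 1 ring(s) + 0 π bond(s) = 1.)

1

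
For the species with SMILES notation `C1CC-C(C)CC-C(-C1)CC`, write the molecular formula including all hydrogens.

Heavy atoms from the SMILES: 11 C.
Implicit hydrogens by atom environment:
  7 × C: 2 H each → 14
  2 × C: 3 H each → 6
  2 × C: 1 H each → 2
  Total hydrogens = 22.
Molecular formula: C11H22

C11H22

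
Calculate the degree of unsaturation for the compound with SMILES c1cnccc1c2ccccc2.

8

Molecular formula from the SMILES: C11H9N.
DoU = (2C + 2 + N − H − X)/2 = (2·11 + 2 + 1 − 9 − 0)/2 = 16/2 = 8.
(Structurally: 2 ring(s) + 6 π bond(s) = 8.)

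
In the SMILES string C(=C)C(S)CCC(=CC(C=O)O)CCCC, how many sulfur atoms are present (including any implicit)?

The symbol for sulfur appears 1 time in the SMILES.

1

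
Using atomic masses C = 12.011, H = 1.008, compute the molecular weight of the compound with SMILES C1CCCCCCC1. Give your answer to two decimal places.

112.22

Molecular formula: C8H16.
M = 8×12.011 + 16×1.008 = 112.22 g/mol.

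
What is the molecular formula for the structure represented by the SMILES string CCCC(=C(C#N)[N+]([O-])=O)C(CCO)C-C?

Heavy atoms from the SMILES: 11 C, 2 N, 3 O.
Implicit hydrogens by atom environment:
  5 × C: 2 H each → 10
  3 × C: no H
  2 × C: 3 H each → 6
  1 × C: 1 H
  1 × N (charge +1): no H
  1 × N: no H
  1 × O: 1 H
  1 × O: no H
  1 × O (charge -1): no H
  Total hydrogens = 18.
Molecular formula: C11H18N2O3

C11H18N2O3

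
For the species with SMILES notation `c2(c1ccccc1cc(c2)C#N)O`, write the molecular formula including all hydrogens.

Heavy atoms from the SMILES: 11 C, 1 N, 1 O.
Implicit hydrogens by atom environment:
  6 × C (aromatic): 1 H each → 6
  4 × C (aromatic): no H
  1 × C: no H
  1 × N: no H
  1 × O: 1 H
  Total hydrogens = 7.
Molecular formula: C11H7NO

C11H7NO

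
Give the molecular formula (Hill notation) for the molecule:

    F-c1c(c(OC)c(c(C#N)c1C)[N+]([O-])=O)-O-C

Heavy atoms from the SMILES: 10 C, 1 F, 2 N, 4 O.
Implicit hydrogens by atom environment:
  6 × C (aromatic): no H
  3 × C: 3 H each → 9
  3 × O: no H
  1 × C: no H
  1 × F: no H
  1 × N (charge +1): no H
  1 × N: no H
  1 × O (charge -1): no H
  Total hydrogens = 9.
Molecular formula: C10H9FN2O4

C10H9FN2O4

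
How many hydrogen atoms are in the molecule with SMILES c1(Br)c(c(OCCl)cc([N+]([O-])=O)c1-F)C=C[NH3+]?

Hydrogens are implicit in SMILES; fill each atom to its normal valence:
  5 × C (aromatic): no H
  2 × C: 1 H each → 2
  2 × O: no H
  1 × Br: no H
  1 × C: 2 H
  1 × C (aromatic): 1 H
  1 × Cl: no H
  1 × F: no H
  1 × N (charge +1): 3 H
  1 × N (charge +1): no H
  1 × O (charge -1): no H
  Total hydrogens = 8.

8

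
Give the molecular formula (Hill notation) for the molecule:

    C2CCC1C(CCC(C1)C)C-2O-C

Heavy atoms from the SMILES: 12 C, 1 O.
Implicit hydrogens by atom environment:
  6 × C: 2 H each → 12
  4 × C: 1 H each → 4
  2 × C: 3 H each → 6
  1 × O: no H
  Total hydrogens = 22.
Molecular formula: C12H22O

C12H22O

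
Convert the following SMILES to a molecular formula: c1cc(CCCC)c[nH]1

C8H13N

Heavy atoms from the SMILES: 8 C, 1 N.
Implicit hydrogens by atom environment:
  3 × C: 2 H each → 6
  3 × C (aromatic): 1 H each → 3
  1 × C: 3 H
  1 × C (aromatic): no H
  1 × N (aromatic): 1 H
  Total hydrogens = 13.
Molecular formula: C8H13N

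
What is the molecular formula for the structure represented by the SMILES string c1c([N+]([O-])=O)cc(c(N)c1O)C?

Heavy atoms from the SMILES: 7 C, 2 N, 3 O.
Implicit hydrogens by atom environment:
  4 × C (aromatic): no H
  2 × C (aromatic): 1 H each → 2
  1 × C: 3 H
  1 × N: 2 H
  1 × N (charge +1): no H
  1 × O: 1 H
  1 × O: no H
  1 × O (charge -1): no H
  Total hydrogens = 8.
Molecular formula: C7H8N2O3

C7H8N2O3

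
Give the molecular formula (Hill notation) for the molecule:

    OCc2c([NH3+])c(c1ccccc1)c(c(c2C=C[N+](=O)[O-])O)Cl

Heavy atoms from the SMILES: 15 C, 1 Cl, 2 N, 4 O.
Implicit hydrogens by atom environment:
  7 × C (aromatic): no H
  5 × C (aromatic): 1 H each → 5
  2 × C: 1 H each → 2
  2 × O: 1 H each → 2
  1 × C: 2 H
  1 × Cl: no H
  1 × N (charge +1): 3 H
  1 × N (charge +1): no H
  1 × O: no H
  1 × O (charge -1): no H
  Total hydrogens = 14.
Net charge +1.
Molecular formula: C15H14ClN2O4+

C15H14ClN2O4+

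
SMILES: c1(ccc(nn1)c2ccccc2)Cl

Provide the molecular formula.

Heavy atoms from the SMILES: 10 C, 1 Cl, 2 N.
Implicit hydrogens by atom environment:
  7 × C (aromatic): 1 H each → 7
  3 × C (aromatic): no H
  2 × N (aromatic): no H
  1 × Cl: no H
  Total hydrogens = 7.
Molecular formula: C10H7ClN2

C10H7ClN2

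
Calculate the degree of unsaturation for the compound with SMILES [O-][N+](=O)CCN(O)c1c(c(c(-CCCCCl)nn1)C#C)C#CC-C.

9

Molecular formula from the SMILES: C16H19ClN4O3.
DoU = (2C + 2 + N − H − X)/2 = (2·16 + 2 + 4 − 19 − 1)/2 = 18/2 = 9.
(Structurally: 1 ring(s) + 8 π bond(s) = 9.)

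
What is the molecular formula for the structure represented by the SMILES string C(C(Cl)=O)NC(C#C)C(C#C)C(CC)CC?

Heavy atoms from the SMILES: 13 C, 1 Cl, 1 N, 1 O.
Implicit hydrogens by atom environment:
  5 × C: 1 H each → 5
  3 × C: 2 H each → 6
  3 × C: no H
  2 × C: 3 H each → 6
  1 × Cl: no H
  1 × N: 1 H
  1 × O: no H
  Total hydrogens = 18.
Molecular formula: C13H18ClNO

C13H18ClNO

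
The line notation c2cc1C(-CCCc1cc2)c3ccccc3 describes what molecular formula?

Heavy atoms from the SMILES: 16 C.
Implicit hydrogens by atom environment:
  9 × C (aromatic): 1 H each → 9
  3 × C: 2 H each → 6
  3 × C (aromatic): no H
  1 × C: 1 H
  Total hydrogens = 16.
Molecular formula: C16H16

C16H16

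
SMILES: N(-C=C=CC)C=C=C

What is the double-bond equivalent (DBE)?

Molecular formula from the SMILES: C7H9N.
DoU = (2C + 2 + N − H − X)/2 = (2·7 + 2 + 1 − 9 − 0)/2 = 8/2 = 4.
(Structurally: 0 ring(s) + 4 π bond(s) = 4.)

4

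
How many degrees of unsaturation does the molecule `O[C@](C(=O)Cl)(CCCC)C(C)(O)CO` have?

1

Molecular formula from the SMILES: C9H17ClO4.
DoU = (2C + 2 + N − H − X)/2 = (2·9 + 2 + 0 − 17 − 1)/2 = 2/2 = 1.
(Structurally: 0 ring(s) + 1 π bond(s) = 1.)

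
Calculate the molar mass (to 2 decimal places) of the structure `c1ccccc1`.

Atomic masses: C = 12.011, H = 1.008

Molecular formula: C6H6.
M = 6×12.011 + 6×1.008 = 78.11 g/mol.

78.11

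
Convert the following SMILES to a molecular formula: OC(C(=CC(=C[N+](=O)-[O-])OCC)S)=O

Heavy atoms from the SMILES: 7 C, 1 N, 5 O, 1 S.
Implicit hydrogens by atom environment:
  3 × C: no H
  3 × O: no H
  2 × C: 1 H each → 2
  1 × C: 3 H
  1 × C: 2 H
  1 × N (charge +1): no H
  1 × O: 1 H
  1 × O (charge -1): no H
  1 × S: 1 H
  Total hydrogens = 9.
Molecular formula: C7H9NO5S

C7H9NO5S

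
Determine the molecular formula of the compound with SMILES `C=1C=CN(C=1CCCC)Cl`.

Heavy atoms from the SMILES: 8 C, 1 Cl, 1 N.
Implicit hydrogens by atom environment:
  3 × C: 2 H each → 6
  3 × C (aromatic): 1 H each → 3
  1 × C: 3 H
  1 × C (aromatic): no H
  1 × Cl: no H
  1 × N (aromatic): no H
  Total hydrogens = 12.
Molecular formula: C8H12ClN

C8H12ClN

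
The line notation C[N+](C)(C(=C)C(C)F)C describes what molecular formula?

C7H15FN+

Heavy atoms from the SMILES: 7 C, 1 F, 1 N.
Implicit hydrogens by atom environment:
  4 × C: 3 H each → 12
  1 × C: 2 H
  1 × C: 1 H
  1 × C: no H
  1 × F: no H
  1 × N (charge +1): no H
  Total hydrogens = 15.
Net charge +1.
Molecular formula: C7H15FN+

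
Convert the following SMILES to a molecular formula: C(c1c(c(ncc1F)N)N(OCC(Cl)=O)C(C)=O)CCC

C13H17ClFN3O3

Heavy atoms from the SMILES: 13 C, 1 Cl, 1 F, 3 N, 3 O.
Implicit hydrogens by atom environment:
  4 × C: 2 H each → 8
  4 × C (aromatic): no H
  3 × O: no H
  2 × C: 3 H each → 6
  2 × C: no H
  1 × C (aromatic): 1 H
  1 × Cl: no H
  1 × F: no H
  1 × N: 2 H
  1 × N (aromatic): no H
  1 × N: no H
  Total hydrogens = 17.
Molecular formula: C13H17ClFN3O3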